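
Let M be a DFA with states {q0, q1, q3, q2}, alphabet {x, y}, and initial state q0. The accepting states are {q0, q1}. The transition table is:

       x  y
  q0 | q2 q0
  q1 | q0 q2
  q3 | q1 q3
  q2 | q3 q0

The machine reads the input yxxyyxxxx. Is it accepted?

q0 → q0 → q2 → q3 → q3 → q3 → q1 → q0 → q2 → q3
End state q3 is not accepting.

No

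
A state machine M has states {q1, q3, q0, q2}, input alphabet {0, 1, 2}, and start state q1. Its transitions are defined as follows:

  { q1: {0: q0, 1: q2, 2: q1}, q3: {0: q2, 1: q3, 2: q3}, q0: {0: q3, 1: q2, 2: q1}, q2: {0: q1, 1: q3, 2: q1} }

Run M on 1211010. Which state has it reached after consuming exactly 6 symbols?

q1 → q2 → q1 → q2 → q3 → q2 → q3
After 6 symbols: q3.

q3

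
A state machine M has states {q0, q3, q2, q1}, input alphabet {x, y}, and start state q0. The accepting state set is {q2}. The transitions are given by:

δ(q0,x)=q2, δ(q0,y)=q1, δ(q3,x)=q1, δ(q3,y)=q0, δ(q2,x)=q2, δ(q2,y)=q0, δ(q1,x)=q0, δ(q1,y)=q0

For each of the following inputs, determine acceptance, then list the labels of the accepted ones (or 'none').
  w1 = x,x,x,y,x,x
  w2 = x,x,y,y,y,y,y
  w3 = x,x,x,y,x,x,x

w1, w3

w1:
  start at q0
  read 'x': q0 → q2
  read 'x': q2 → q2
  read 'x': q2 → q2
  read 'y': q2 → q0
  read 'x': q0 → q2
  read 'x': q2 → q2
  end q2, accepted
w2:
  start at q0
  read 'x': q0 → q2
  read 'x': q2 → q2
  read 'y': q2 → q0
  read 'y': q0 → q1
  read 'y': q1 → q0
  read 'y': q0 → q1
  read 'y': q1 → q0
  end q0, rejected
w3:
  start at q0
  read 'x': q0 → q2
  read 'x': q2 → q2
  read 'x': q2 → q2
  read 'y': q2 → q0
  read 'x': q0 → q2
  read 'x': q2 → q2
  read 'x': q2 → q2
  end q2, accepted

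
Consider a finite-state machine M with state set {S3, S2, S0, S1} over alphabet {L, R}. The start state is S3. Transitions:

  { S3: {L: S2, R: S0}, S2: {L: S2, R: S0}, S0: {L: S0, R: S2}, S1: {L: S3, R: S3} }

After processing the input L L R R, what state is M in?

S2

S3 → S2 → S2 → S0 → S2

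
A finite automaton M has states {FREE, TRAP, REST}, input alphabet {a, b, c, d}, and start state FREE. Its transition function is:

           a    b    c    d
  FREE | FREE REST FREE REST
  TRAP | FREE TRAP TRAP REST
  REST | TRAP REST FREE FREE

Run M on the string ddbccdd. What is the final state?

FREE → REST → FREE → REST → FREE → FREE → REST → FREE

FREE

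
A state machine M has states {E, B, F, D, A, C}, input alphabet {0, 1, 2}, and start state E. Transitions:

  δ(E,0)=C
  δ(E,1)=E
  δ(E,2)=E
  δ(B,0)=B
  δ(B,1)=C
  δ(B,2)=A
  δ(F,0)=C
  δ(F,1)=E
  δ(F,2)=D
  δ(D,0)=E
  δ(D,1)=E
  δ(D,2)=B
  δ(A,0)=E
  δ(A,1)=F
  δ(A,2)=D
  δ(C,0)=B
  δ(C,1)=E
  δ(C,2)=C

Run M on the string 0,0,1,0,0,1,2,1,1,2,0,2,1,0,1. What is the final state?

E → C → B → C → B → B → C → C → E → E → E → C → C → E → C → E

E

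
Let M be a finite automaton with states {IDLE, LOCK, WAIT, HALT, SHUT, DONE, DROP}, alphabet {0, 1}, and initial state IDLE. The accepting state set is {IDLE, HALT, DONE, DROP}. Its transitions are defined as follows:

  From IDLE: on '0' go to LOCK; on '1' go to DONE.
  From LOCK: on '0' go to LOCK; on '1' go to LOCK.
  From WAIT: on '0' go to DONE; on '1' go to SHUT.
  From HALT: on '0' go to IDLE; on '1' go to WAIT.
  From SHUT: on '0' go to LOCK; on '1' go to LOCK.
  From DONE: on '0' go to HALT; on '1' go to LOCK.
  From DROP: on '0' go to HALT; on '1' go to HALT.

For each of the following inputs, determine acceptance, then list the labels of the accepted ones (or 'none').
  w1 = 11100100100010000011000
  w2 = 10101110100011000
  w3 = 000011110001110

w1:
  start at IDLE
  read '1': IDLE → DONE
  read '1': DONE → LOCK
  read '1': LOCK → LOCK
  read '0': LOCK → LOCK
  read '0': LOCK → LOCK
  read '1': LOCK → LOCK
  read '0': LOCK → LOCK
  read '0': LOCK → LOCK
  read '1': LOCK → LOCK
  read '0': LOCK → LOCK
  read '0': LOCK → LOCK
  read '0': LOCK → LOCK
  read '1': LOCK → LOCK
  read '0': LOCK → LOCK
  read '0': LOCK → LOCK
  read '0': LOCK → LOCK
  read '0': LOCK → LOCK
  read '0': LOCK → LOCK
  read '1': LOCK → LOCK
  read '1': LOCK → LOCK
  read '0': LOCK → LOCK
  read '0': LOCK → LOCK
  read '0': LOCK → LOCK
  end LOCK, rejected
w2:
  start at IDLE
  read '1': IDLE → DONE
  read '0': DONE → HALT
  read '1': HALT → WAIT
  read '0': WAIT → DONE
  read '1': DONE → LOCK
  read '1': LOCK → LOCK
  read '1': LOCK → LOCK
  read '0': LOCK → LOCK
  read '1': LOCK → LOCK
  read '0': LOCK → LOCK
  read '0': LOCK → LOCK
  read '0': LOCK → LOCK
  read '1': LOCK → LOCK
  read '1': LOCK → LOCK
  read '0': LOCK → LOCK
  read '0': LOCK → LOCK
  read '0': LOCK → LOCK
  end LOCK, rejected
w3:
  start at IDLE
  read '0': IDLE → LOCK
  read '0': LOCK → LOCK
  read '0': LOCK → LOCK
  read '0': LOCK → LOCK
  read '1': LOCK → LOCK
  read '1': LOCK → LOCK
  read '1': LOCK → LOCK
  read '1': LOCK → LOCK
  read '0': LOCK → LOCK
  read '0': LOCK → LOCK
  read '0': LOCK → LOCK
  read '1': LOCK → LOCK
  read '1': LOCK → LOCK
  read '1': LOCK → LOCK
  read '0': LOCK → LOCK
  end LOCK, rejected

none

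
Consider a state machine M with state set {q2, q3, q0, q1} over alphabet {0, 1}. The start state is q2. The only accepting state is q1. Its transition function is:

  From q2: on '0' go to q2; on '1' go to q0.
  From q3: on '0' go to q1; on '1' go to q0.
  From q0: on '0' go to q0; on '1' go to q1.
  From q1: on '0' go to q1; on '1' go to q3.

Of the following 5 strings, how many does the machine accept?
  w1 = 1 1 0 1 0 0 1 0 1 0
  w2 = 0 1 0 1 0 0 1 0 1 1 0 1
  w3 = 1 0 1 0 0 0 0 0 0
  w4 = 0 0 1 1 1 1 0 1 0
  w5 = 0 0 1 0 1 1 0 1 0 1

4

w1: Trace: q2 -1-> q0 -1-> q1 -0-> q1 -1-> q3 -0-> q1 -0-> q1 -1-> q3 -0-> q1 -1-> q3 -0-> q1  → end q1, accepted
w2: Trace: q2 -0-> q2 -1-> q0 -0-> q0 -1-> q1 -0-> q1 -0-> q1 -1-> q3 -0-> q1 -1-> q3 -1-> q0 -0-> q0 -1-> q1  → end q1, accepted
w3: Trace: q2 -1-> q0 -0-> q0 -1-> q1 -0-> q1 -0-> q1 -0-> q1 -0-> q1 -0-> q1 -0-> q1  → end q1, accepted
w4: Trace: q2 -0-> q2 -0-> q2 -1-> q0 -1-> q1 -1-> q3 -1-> q0 -0-> q0 -1-> q1 -0-> q1  → end q1, accepted
w5: Trace: q2 -0-> q2 -0-> q2 -1-> q0 -0-> q0 -1-> q1 -1-> q3 -0-> q1 -1-> q3 -0-> q1 -1-> q3  → end q3, rejected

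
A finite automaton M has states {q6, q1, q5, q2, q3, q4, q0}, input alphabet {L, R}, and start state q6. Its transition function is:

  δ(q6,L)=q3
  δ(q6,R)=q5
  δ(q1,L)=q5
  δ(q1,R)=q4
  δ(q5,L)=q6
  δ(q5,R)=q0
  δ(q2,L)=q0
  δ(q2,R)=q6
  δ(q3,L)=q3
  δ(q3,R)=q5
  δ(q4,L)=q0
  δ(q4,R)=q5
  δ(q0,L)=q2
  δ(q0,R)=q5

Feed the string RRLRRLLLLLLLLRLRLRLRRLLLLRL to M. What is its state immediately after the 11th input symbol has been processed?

Trace: q6 -R-> q5 -R-> q0 -L-> q2 -R-> q6 -R-> q5 -L-> q6 -L-> q3 -L-> q3 -L-> q3 -L-> q3 -L-> q3
After 11 symbols: q3.

q3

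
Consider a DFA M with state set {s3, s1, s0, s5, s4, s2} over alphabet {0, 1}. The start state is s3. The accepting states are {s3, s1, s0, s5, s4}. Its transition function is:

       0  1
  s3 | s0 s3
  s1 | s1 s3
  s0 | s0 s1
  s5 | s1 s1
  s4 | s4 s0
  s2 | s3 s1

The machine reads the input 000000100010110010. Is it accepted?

start at s3
read '0': s3 → s0
read '0': s0 → s0
read '0': s0 → s0
read '0': s0 → s0
read '0': s0 → s0
read '0': s0 → s0
read '1': s0 → s1
read '0': s1 → s1
read '0': s1 → s1
read '0': s1 → s1
read '1': s1 → s3
read '0': s3 → s0
read '1': s0 → s1
read '1': s1 → s3
read '0': s3 → s0
read '0': s0 → s0
read '1': s0 → s1
read '0': s1 → s1
End state s1 is accepting.

Yes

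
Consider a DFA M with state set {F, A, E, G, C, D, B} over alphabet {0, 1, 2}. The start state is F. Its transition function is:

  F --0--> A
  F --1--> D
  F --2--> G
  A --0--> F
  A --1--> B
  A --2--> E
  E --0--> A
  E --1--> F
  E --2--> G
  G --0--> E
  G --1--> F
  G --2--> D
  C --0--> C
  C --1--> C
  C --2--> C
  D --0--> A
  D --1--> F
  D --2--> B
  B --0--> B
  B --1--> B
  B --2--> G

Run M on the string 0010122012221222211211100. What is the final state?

F → A → F → D → A → B → G → D → A → B → G → D → B → B → G → D → B → G → F → D → B → B → B → B → B → B

B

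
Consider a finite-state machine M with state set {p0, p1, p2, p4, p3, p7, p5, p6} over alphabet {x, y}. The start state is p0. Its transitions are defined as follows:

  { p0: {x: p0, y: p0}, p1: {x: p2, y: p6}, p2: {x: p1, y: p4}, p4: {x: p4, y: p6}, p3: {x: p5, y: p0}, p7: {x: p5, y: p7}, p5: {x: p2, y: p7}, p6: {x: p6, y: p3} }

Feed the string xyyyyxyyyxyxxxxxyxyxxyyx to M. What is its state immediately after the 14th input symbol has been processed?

Trace: p0 -x-> p0 -y-> p0 -y-> p0 -y-> p0 -y-> p0 -x-> p0 -y-> p0 -y-> p0 -y-> p0 -x-> p0 -y-> p0 -x-> p0 -x-> p0 -x-> p0
After 14 symbols: p0.

p0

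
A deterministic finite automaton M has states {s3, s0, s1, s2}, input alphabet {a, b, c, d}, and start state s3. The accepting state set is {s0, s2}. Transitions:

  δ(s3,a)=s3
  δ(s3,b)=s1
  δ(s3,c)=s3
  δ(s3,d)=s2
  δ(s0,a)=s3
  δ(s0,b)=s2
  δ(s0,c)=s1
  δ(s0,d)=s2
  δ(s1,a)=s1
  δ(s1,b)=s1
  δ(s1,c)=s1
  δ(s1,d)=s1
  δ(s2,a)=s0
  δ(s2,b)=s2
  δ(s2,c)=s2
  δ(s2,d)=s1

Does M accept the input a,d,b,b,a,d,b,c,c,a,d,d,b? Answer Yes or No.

s3 → s3 → s2 → s2 → s2 → s0 → s2 → s2 → s2 → s2 → s0 → s2 → s1 → s1
End state s1 is not accepting.

No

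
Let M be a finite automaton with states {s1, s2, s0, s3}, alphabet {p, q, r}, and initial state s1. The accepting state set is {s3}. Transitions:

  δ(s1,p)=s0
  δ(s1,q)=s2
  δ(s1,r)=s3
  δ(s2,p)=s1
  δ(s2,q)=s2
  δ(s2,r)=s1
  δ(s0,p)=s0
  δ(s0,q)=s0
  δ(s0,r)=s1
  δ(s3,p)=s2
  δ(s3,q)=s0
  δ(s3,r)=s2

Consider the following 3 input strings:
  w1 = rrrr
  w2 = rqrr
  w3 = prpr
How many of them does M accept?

w1: s1 → s3 → s2 → s1 → s3  → end s3, accepted
w2: s1 → s3 → s0 → s1 → s3  → end s3, accepted
w3: s1 → s0 → s1 → s0 → s1  → end s1, rejected

2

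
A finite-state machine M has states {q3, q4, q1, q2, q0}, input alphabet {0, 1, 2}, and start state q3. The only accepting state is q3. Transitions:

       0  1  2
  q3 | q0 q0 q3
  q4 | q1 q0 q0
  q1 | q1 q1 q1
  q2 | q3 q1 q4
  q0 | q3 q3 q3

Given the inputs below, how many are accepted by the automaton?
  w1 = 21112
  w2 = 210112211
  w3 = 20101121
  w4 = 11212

3

w1:
  start at q3
  read '2': q3 → q3
  read '1': q3 → q0
  read '1': q0 → q3
  read '1': q3 → q0
  read '2': q0 → q3
  end q3, accepted
w2:
  start at q3
  read '2': q3 → q3
  read '1': q3 → q0
  read '0': q0 → q3
  read '1': q3 → q0
  read '1': q0 → q3
  read '2': q3 → q3
  read '2': q3 → q3
  read '1': q3 → q0
  read '1': q0 → q3
  end q3, accepted
w3:
  start at q3
  read '2': q3 → q3
  read '0': q3 → q0
  read '1': q0 → q3
  read '0': q3 → q0
  read '1': q0 → q3
  read '1': q3 → q0
  read '2': q0 → q3
  read '1': q3 → q0
  end q0, rejected
w4:
  start at q3
  read '1': q3 → q0
  read '1': q0 → q3
  read '2': q3 → q3
  read '1': q3 → q0
  read '2': q0 → q3
  end q3, accepted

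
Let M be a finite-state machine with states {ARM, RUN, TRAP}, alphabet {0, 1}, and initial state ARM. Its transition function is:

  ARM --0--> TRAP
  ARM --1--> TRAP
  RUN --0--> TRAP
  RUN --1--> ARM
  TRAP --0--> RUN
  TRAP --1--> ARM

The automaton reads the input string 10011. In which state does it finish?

TRAP

Trace: ARM -1-> TRAP -0-> RUN -0-> TRAP -1-> ARM -1-> TRAP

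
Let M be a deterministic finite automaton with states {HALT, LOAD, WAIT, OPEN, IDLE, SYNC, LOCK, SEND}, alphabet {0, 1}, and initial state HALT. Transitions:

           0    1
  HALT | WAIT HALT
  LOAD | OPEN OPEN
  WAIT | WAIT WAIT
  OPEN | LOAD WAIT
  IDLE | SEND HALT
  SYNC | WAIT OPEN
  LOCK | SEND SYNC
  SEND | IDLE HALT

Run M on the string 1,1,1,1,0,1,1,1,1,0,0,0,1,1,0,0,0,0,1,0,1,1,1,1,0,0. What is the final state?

WAIT

Trace: HALT -1-> HALT -1-> HALT -1-> HALT -1-> HALT -0-> WAIT -1-> WAIT -1-> WAIT -1-> WAIT -1-> WAIT -0-> WAIT -0-> WAIT -0-> WAIT -1-> WAIT -1-> WAIT -0-> WAIT -0-> WAIT -0-> WAIT -0-> WAIT -1-> WAIT -0-> WAIT -1-> WAIT -1-> WAIT -1-> WAIT -1-> WAIT -0-> WAIT -0-> WAIT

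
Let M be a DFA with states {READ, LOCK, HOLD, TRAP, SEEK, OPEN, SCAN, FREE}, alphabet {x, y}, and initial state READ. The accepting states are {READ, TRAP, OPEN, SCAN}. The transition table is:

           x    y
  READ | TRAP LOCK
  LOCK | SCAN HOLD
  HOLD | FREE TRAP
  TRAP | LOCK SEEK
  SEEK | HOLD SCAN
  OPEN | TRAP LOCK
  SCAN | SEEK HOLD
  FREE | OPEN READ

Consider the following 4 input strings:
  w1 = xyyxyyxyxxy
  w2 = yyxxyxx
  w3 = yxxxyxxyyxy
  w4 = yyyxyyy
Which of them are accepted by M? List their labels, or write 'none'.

none

w1: Trace: READ -x-> TRAP -y-> SEEK -y-> SCAN -x-> SEEK -y-> SCAN -y-> HOLD -x-> FREE -y-> READ -x-> TRAP -x-> LOCK -y-> HOLD  → end HOLD, rejected
w2: Trace: READ -y-> LOCK -y-> HOLD -x-> FREE -x-> OPEN -y-> LOCK -x-> SCAN -x-> SEEK  → end SEEK, rejected
w3: Trace: READ -y-> LOCK -x-> SCAN -x-> SEEK -x-> HOLD -y-> TRAP -x-> LOCK -x-> SCAN -y-> HOLD -y-> TRAP -x-> LOCK -y-> HOLD  → end HOLD, rejected
w4: Trace: READ -y-> LOCK -y-> HOLD -y-> TRAP -x-> LOCK -y-> HOLD -y-> TRAP -y-> SEEK  → end SEEK, rejected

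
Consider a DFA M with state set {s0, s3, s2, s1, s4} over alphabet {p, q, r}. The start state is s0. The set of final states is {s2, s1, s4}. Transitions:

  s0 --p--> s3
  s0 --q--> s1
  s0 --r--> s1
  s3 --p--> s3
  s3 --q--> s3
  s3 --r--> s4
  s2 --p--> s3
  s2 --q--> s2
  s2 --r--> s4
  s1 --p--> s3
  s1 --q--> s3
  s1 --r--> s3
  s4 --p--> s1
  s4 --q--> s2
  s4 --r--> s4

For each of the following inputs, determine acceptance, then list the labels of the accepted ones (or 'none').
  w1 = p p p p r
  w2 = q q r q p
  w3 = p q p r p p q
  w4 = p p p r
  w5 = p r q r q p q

w1, w4

w1: Trace: s0 -p-> s3 -p-> s3 -p-> s3 -p-> s3 -r-> s4  → end s4, accepted
w2: Trace: s0 -q-> s1 -q-> s3 -r-> s4 -q-> s2 -p-> s3  → end s3, rejected
w3: Trace: s0 -p-> s3 -q-> s3 -p-> s3 -r-> s4 -p-> s1 -p-> s3 -q-> s3  → end s3, rejected
w4: Trace: s0 -p-> s3 -p-> s3 -p-> s3 -r-> s4  → end s4, accepted
w5: Trace: s0 -p-> s3 -r-> s4 -q-> s2 -r-> s4 -q-> s2 -p-> s3 -q-> s3  → end s3, rejected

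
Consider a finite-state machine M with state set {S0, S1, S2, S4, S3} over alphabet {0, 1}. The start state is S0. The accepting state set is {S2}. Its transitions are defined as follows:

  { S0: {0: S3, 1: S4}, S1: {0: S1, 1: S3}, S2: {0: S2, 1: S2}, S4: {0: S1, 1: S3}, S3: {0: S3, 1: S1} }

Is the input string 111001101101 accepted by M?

Trace: S0 -1-> S4 -1-> S3 -1-> S1 -0-> S1 -0-> S1 -1-> S3 -1-> S1 -0-> S1 -1-> S3 -1-> S1 -0-> S1 -1-> S3
End state S3 is not accepting.

No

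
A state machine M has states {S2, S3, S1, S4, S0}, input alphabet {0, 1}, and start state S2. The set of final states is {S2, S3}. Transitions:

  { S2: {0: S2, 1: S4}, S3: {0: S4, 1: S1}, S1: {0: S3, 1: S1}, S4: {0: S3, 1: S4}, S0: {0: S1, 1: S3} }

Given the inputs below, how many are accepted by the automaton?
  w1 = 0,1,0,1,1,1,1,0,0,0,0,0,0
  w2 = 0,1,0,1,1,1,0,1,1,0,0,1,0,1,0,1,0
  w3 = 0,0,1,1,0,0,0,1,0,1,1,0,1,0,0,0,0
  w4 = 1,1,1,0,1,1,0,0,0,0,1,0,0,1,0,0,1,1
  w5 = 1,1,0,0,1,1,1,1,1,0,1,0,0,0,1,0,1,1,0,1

w1:
  start at S2
  read '0': S2 → S2
  read '1': S2 → S4
  read '0': S4 → S3
  read '1': S3 → S1
  read '1': S1 → S1
  read '1': S1 → S1
  read '1': S1 → S1
  read '0': S1 → S3
  read '0': S3 → S4
  read '0': S4 → S3
  read '0': S3 → S4
  read '0': S4 → S3
  read '0': S3 → S4
  end S4, rejected
w2:
  start at S2
  read '0': S2 → S2
  read '1': S2 → S4
  read '0': S4 → S3
  read '1': S3 → S1
  read '1': S1 → S1
  read '1': S1 → S1
  read '0': S1 → S3
  read '1': S3 → S1
  read '1': S1 → S1
  read '0': S1 → S3
  read '0': S3 → S4
  read '1': S4 → S4
  read '0': S4 → S3
  read '1': S3 → S1
  read '0': S1 → S3
  read '1': S3 → S1
  read '0': S1 → S3
  end S3, accepted
w3:
  start at S2
  read '0': S2 → S2
  read '0': S2 → S2
  read '1': S2 → S4
  read '1': S4 → S4
  read '0': S4 → S3
  read '0': S3 → S4
  read '0': S4 → S3
  read '1': S3 → S1
  read '0': S1 → S3
  read '1': S3 → S1
  read '1': S1 → S1
  read '0': S1 → S3
  read '1': S3 → S1
  read '0': S1 → S3
  read '0': S3 → S4
  read '0': S4 → S3
  read '0': S3 → S4
  end S4, rejected
w4:
  start at S2
  read '1': S2 → S4
  read '1': S4 → S4
  read '1': S4 → S4
  read '0': S4 → S3
  read '1': S3 → S1
  read '1': S1 → S1
  read '0': S1 → S3
  read '0': S3 → S4
  read '0': S4 → S3
  read '0': S3 → S4
  read '1': S4 → S4
  read '0': S4 → S3
  read '0': S3 → S4
  read '1': S4 → S4
  read '0': S4 → S3
  read '0': S3 → S4
  read '1': S4 → S4
  read '1': S4 → S4
  end S4, rejected
w5:
  start at S2
  read '1': S2 → S4
  read '1': S4 → S4
  read '0': S4 → S3
  read '0': S3 → S4
  read '1': S4 → S4
  read '1': S4 → S4
  read '1': S4 → S4
  read '1': S4 → S4
  read '1': S4 → S4
  read '0': S4 → S3
  read '1': S3 → S1
  read '0': S1 → S3
  read '0': S3 → S4
  read '0': S4 → S3
  read '1': S3 → S1
  read '0': S1 → S3
  read '1': S3 → S1
  read '1': S1 → S1
  read '0': S1 → S3
  read '1': S3 → S1
  end S1, rejected

1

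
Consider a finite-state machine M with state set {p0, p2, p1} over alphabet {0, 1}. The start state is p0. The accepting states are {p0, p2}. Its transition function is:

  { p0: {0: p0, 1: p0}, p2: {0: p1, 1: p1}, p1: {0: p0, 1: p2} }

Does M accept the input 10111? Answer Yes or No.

p0 → p0 → p0 → p0 → p0 → p0
End state p0 is accepting.

Yes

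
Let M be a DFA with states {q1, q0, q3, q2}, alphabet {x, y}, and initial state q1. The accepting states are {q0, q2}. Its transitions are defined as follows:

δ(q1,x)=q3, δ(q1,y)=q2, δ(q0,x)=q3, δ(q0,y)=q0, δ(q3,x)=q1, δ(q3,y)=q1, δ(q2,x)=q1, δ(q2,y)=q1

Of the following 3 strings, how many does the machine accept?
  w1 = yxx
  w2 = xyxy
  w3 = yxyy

0

w1: q1 → q2 → q1 → q3  → end q3, rejected
w2: q1 → q3 → q1 → q3 → q1  → end q1, rejected
w3: q1 → q2 → q1 → q2 → q1  → end q1, rejected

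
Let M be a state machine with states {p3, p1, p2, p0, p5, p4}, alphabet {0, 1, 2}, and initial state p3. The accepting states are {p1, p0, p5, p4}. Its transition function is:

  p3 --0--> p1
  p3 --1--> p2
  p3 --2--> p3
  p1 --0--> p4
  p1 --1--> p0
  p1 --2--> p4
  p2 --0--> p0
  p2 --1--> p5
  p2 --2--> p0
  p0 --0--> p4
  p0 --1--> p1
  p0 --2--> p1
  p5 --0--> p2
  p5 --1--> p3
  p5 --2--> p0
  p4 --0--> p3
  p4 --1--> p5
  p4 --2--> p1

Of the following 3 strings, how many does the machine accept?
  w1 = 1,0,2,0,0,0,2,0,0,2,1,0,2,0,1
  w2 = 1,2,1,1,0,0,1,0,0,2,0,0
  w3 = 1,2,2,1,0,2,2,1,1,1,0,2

w1: Trace: p3 -1-> p2 -0-> p0 -2-> p1 -0-> p4 -0-> p3 -0-> p1 -2-> p4 -0-> p3 -0-> p1 -2-> p4 -1-> p5 -0-> p2 -2-> p0 -0-> p4 -1-> p5  → end p5, accepted
w2: Trace: p3 -1-> p2 -2-> p0 -1-> p1 -1-> p0 -0-> p4 -0-> p3 -1-> p2 -0-> p0 -0-> p4 -2-> p1 -0-> p4 -0-> p3  → end p3, rejected
w3: Trace: p3 -1-> p2 -2-> p0 -2-> p1 -1-> p0 -0-> p4 -2-> p1 -2-> p4 -1-> p5 -1-> p3 -1-> p2 -0-> p0 -2-> p1  → end p1, accepted

2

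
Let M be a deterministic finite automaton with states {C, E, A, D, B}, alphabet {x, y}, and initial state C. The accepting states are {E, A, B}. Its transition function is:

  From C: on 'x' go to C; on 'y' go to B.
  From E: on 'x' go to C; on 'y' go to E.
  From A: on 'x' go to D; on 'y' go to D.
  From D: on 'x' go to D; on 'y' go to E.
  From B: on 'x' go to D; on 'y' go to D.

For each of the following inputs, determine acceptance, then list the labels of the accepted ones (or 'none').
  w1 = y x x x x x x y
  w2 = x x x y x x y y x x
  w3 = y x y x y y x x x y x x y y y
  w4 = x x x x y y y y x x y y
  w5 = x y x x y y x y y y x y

w1:
  start at C
  read 'y': C → B
  read 'x': B → D
  read 'x': D → D
  read 'x': D → D
  read 'x': D → D
  read 'x': D → D
  read 'x': D → D
  read 'y': D → E
  end E, accepted
w2:
  start at C
  read 'x': C → C
  read 'x': C → C
  read 'x': C → C
  read 'y': C → B
  read 'x': B → D
  read 'x': D → D
  read 'y': D → E
  read 'y': E → E
  read 'x': E → C
  read 'x': C → C
  end C, rejected
w3:
  start at C
  read 'y': C → B
  read 'x': B → D
  read 'y': D → E
  read 'x': E → C
  read 'y': C → B
  read 'y': B → D
  read 'x': D → D
  read 'x': D → D
  read 'x': D → D
  read 'y': D → E
  read 'x': E → C
  read 'x': C → C
  read 'y': C → B
  read 'y': B → D
  read 'y': D → E
  end E, accepted
w4:
  start at C
  read 'x': C → C
  read 'x': C → C
  read 'x': C → C
  read 'x': C → C
  read 'y': C → B
  read 'y': B → D
  read 'y': D → E
  read 'y': E → E
  read 'x': E → C
  read 'x': C → C
  read 'y': C → B
  read 'y': B → D
  end D, rejected
w5:
  start at C
  read 'x': C → C
  read 'y': C → B
  read 'x': B → D
  read 'x': D → D
  read 'y': D → E
  read 'y': E → E
  read 'x': E → C
  read 'y': C → B
  read 'y': B → D
  read 'y': D → E
  read 'x': E → C
  read 'y': C → B
  end B, accepted

w1, w3, w5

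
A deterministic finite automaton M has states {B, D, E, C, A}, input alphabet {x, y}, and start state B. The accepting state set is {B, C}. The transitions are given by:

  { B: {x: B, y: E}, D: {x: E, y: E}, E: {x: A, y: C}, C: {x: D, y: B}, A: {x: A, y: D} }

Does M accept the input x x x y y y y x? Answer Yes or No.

No

start at B
read 'x': B → B
read 'x': B → B
read 'x': B → B
read 'y': B → E
read 'y': E → C
read 'y': C → B
read 'y': B → E
read 'x': E → A
End state A is not accepting.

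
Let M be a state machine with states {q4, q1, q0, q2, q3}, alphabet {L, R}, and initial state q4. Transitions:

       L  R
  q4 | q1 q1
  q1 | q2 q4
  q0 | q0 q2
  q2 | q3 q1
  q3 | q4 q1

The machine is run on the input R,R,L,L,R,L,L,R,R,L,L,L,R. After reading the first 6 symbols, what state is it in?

q4 → q1 → q4 → q1 → q2 → q1 → q2
After 6 symbols: q2.

q2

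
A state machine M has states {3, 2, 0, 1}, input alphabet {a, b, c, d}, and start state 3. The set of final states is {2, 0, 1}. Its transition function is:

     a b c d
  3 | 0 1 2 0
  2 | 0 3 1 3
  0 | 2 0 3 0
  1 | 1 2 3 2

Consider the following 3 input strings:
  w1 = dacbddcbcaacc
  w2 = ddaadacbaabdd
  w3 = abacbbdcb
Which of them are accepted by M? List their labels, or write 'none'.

w1: 3 → 0 → 2 → 1 → 2 → 3 → 0 → 3 → 1 → 3 → 0 → 2 → 1 → 3  → end 3, rejected
w2: 3 → 0 → 0 → 2 → 0 → 0 → 2 → 1 → 2 → 0 → 2 → 3 → 0 → 0  → end 0, accepted
w3: 3 → 0 → 0 → 2 → 1 → 2 → 3 → 0 → 3 → 1  → end 1, accepted

w2, w3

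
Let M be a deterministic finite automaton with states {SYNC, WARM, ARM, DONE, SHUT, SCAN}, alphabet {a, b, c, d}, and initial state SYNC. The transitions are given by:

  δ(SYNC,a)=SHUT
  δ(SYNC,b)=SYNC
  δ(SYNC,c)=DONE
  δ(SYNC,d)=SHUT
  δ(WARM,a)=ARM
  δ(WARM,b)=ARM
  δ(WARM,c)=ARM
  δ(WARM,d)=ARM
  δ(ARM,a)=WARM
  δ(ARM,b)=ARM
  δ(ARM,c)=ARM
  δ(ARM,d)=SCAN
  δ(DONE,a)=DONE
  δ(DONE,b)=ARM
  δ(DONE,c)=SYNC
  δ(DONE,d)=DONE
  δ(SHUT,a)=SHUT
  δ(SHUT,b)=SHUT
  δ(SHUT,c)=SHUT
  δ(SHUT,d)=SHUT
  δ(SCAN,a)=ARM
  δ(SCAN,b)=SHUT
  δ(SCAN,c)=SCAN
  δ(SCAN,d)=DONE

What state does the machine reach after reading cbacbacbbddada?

DONE

start at SYNC
read 'c': SYNC → DONE
read 'b': DONE → ARM
read 'a': ARM → WARM
read 'c': WARM → ARM
read 'b': ARM → ARM
read 'a': ARM → WARM
read 'c': WARM → ARM
read 'b': ARM → ARM
read 'b': ARM → ARM
read 'd': ARM → SCAN
read 'd': SCAN → DONE
read 'a': DONE → DONE
read 'd': DONE → DONE
read 'a': DONE → DONE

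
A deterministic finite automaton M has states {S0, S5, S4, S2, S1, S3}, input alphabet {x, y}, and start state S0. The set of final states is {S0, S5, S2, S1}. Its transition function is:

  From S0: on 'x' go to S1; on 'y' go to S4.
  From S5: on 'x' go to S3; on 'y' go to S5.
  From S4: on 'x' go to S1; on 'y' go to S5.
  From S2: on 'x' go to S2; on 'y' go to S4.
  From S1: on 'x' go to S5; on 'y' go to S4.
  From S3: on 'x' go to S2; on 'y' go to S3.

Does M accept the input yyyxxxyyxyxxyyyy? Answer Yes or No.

Trace: S0 -y-> S4 -y-> S5 -y-> S5 -x-> S3 -x-> S2 -x-> S2 -y-> S4 -y-> S5 -x-> S3 -y-> S3 -x-> S2 -x-> S2 -y-> S4 -y-> S5 -y-> S5 -y-> S5
End state S5 is accepting.

Yes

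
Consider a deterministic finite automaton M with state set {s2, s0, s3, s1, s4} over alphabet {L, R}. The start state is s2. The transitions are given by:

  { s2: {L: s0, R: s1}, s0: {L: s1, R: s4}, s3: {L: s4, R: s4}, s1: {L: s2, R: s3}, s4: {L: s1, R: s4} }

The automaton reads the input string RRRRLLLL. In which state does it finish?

Trace: s2 -R-> s1 -R-> s3 -R-> s4 -R-> s4 -L-> s1 -L-> s2 -L-> s0 -L-> s1

s1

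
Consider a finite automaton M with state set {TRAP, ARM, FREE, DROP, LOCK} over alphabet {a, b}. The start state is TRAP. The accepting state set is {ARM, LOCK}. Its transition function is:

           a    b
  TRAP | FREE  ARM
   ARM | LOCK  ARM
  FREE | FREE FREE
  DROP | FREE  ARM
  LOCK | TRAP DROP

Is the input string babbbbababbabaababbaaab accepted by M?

TRAP → ARM → LOCK → DROP → ARM → ARM → ARM → LOCK → DROP → FREE → FREE → FREE → FREE → FREE → FREE → FREE → FREE → FREE → FREE → FREE → FREE → FREE → FREE → FREE
End state FREE is not accepting.

No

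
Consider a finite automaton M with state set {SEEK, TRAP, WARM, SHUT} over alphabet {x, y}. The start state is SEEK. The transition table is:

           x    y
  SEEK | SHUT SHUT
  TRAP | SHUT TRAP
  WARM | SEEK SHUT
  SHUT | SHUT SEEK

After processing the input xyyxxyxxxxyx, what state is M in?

SEEK → SHUT → SEEK → SHUT → SHUT → SHUT → SEEK → SHUT → SHUT → SHUT → SHUT → SEEK → SHUT

SHUT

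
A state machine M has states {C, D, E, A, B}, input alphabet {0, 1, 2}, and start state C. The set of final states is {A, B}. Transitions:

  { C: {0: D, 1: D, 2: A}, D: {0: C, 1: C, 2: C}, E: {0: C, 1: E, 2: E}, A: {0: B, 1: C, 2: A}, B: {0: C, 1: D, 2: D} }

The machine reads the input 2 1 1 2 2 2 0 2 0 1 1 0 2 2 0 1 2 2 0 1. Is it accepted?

start at C
read '2': C → A
read '1': A → C
read '1': C → D
read '2': D → C
read '2': C → A
read '2': A → A
read '0': A → B
read '2': B → D
read '0': D → C
read '1': C → D
read '1': D → C
read '0': C → D
read '2': D → C
read '2': C → A
read '0': A → B
read '1': B → D
read '2': D → C
read '2': C → A
read '0': A → B
read '1': B → D
End state D is not accepting.

No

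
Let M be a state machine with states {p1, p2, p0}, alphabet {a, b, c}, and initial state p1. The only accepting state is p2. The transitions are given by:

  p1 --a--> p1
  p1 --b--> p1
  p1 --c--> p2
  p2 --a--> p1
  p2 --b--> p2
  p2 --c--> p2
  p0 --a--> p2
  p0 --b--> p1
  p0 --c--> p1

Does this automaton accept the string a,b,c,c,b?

start at p1
read 'a': p1 → p1
read 'b': p1 → p1
read 'c': p1 → p2
read 'c': p2 → p2
read 'b': p2 → p2
End state p2 is accepting.

Yes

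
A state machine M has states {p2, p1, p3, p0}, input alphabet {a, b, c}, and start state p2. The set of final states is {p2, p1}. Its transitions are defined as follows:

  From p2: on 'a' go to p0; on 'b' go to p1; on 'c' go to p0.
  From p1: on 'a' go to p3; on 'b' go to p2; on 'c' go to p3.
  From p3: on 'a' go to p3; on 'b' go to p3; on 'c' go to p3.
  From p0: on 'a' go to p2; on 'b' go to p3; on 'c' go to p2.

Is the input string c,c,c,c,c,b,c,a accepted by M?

No

Trace: p2 -c-> p0 -c-> p2 -c-> p0 -c-> p2 -c-> p0 -b-> p3 -c-> p3 -a-> p3
End state p3 is not accepting.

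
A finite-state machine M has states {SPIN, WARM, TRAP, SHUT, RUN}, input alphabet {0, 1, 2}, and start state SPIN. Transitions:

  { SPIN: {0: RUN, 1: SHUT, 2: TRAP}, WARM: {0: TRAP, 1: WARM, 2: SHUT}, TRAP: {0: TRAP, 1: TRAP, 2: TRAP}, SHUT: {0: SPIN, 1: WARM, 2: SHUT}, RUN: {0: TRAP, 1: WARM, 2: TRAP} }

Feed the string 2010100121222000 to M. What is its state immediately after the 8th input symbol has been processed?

start at SPIN
read '2': SPIN → TRAP
read '0': TRAP → TRAP
read '1': TRAP → TRAP
read '0': TRAP → TRAP
read '1': TRAP → TRAP
read '0': TRAP → TRAP
read '0': TRAP → TRAP
read '1': TRAP → TRAP
After 8 symbols: TRAP.

TRAP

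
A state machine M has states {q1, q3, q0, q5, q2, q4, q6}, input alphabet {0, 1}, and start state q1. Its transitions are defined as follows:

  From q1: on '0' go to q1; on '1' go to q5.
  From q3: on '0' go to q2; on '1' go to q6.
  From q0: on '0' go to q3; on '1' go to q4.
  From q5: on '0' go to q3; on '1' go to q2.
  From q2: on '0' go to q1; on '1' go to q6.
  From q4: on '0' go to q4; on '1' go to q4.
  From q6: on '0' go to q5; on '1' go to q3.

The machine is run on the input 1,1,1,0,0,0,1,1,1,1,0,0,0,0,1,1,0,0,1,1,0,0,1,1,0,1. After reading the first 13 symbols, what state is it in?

q1

start at q1
read '1': q1 → q5
read '1': q5 → q2
read '1': q2 → q6
read '0': q6 → q5
read '0': q5 → q3
read '0': q3 → q2
read '1': q2 → q6
read '1': q6 → q3
read '1': q3 → q6
read '1': q6 → q3
read '0': q3 → q2
read '0': q2 → q1
read '0': q1 → q1
After 13 symbols: q1.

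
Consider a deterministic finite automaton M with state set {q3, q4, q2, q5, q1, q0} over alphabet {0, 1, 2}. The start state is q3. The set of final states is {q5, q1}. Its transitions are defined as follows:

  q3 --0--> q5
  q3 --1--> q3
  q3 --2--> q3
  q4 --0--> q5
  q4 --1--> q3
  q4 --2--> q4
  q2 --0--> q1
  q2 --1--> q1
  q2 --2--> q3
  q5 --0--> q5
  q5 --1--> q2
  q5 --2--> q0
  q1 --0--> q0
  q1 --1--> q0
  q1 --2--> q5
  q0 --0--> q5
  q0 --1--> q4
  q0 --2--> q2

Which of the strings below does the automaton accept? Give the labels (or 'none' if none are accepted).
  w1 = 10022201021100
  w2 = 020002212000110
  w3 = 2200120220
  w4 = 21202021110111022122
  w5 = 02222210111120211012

w1:
  start at q3
  read '1': q3 → q3
  read '0': q3 → q5
  read '0': q5 → q5
  read '2': q5 → q0
  read '2': q0 → q2
  read '2': q2 → q3
  read '0': q3 → q5
  read '1': q5 → q2
  read '0': q2 → q1
  read '2': q1 → q5
  read '1': q5 → q2
  read '1': q2 → q1
  read '0': q1 → q0
  read '0': q0 → q5
  end q5, accepted
w2:
  start at q3
  read '0': q3 → q5
  read '2': q5 → q0
  read '0': q0 → q5
  read '0': q5 → q5
  read '0': q5 → q5
  read '2': q5 → q0
  read '2': q0 → q2
  read '1': q2 → q1
  read '2': q1 → q5
  read '0': q5 → q5
  read '0': q5 → q5
  read '0': q5 → q5
  read '1': q5 → q2
  read '1': q2 → q1
  read '0': q1 → q0
  end q0, rejected
w3:
  start at q3
  read '2': q3 → q3
  read '2': q3 → q3
  read '0': q3 → q5
  read '0': q5 → q5
  read '1': q5 → q2
  read '2': q2 → q3
  read '0': q3 → q5
  read '2': q5 → q0
  read '2': q0 → q2
  read '0': q2 → q1
  end q1, accepted
w4:
  start at q3
  read '2': q3 → q3
  read '1': q3 → q3
  read '2': q3 → q3
  read '0': q3 → q5
  read '2': q5 → q0
  read '0': q0 → q5
  read '2': q5 → q0
  read '1': q0 → q4
  read '1': q4 → q3
  read '1': q3 → q3
  read '0': q3 → q5
  read '1': q5 → q2
  read '1': q2 → q1
  read '1': q1 → q0
  read '0': q0 → q5
  read '2': q5 → q0
  read '2': q0 → q2
  read '1': q2 → q1
  read '2': q1 → q5
  read '2': q5 → q0
  end q0, rejected
w5:
  start at q3
  read '0': q3 → q5
  read '2': q5 → q0
  read '2': q0 → q2
  read '2': q2 → q3
  read '2': q3 → q3
  read '2': q3 → q3
  read '1': q3 → q3
  read '0': q3 → q5
  read '1': q5 → q2
  read '1': q2 → q1
  read '1': q1 → q0
  read '1': q0 → q4
  read '2': q4 → q4
  read '0': q4 → q5
  read '2': q5 → q0
  read '1': q0 → q4
  read '1': q4 → q3
  read '0': q3 → q5
  read '1': q5 → q2
  read '2': q2 → q3
  end q3, rejected

w1, w3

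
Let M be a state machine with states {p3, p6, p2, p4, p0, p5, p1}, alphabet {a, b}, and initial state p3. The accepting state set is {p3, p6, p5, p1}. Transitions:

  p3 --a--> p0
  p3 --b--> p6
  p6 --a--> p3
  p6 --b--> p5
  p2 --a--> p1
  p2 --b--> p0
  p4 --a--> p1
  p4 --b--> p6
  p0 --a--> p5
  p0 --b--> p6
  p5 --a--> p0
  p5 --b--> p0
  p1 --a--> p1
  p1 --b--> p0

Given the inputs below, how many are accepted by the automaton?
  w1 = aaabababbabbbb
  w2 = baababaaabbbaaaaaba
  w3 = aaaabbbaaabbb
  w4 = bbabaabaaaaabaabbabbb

2

w1: Trace: p3 -a-> p0 -a-> p5 -a-> p0 -b-> p6 -a-> p3 -b-> p6 -a-> p3 -b-> p6 -b-> p5 -a-> p0 -b-> p6 -b-> p5 -b-> p0 -b-> p6  → end p6, accepted
w2: Trace: p3 -b-> p6 -a-> p3 -a-> p0 -b-> p6 -a-> p3 -b-> p6 -a-> p3 -a-> p0 -a-> p5 -b-> p0 -b-> p6 -b-> p5 -a-> p0 -a-> p5 -a-> p0 -a-> p5 -a-> p0 -b-> p6 -a-> p3  → end p3, accepted
w3: Trace: p3 -a-> p0 -a-> p5 -a-> p0 -a-> p5 -b-> p0 -b-> p6 -b-> p5 -a-> p0 -a-> p5 -a-> p0 -b-> p6 -b-> p5 -b-> p0  → end p0, rejected
w4: Trace: p3 -b-> p6 -b-> p5 -a-> p0 -b-> p6 -a-> p3 -a-> p0 -b-> p6 -a-> p3 -a-> p0 -a-> p5 -a-> p0 -a-> p5 -b-> p0 -a-> p5 -a-> p0 -b-> p6 -b-> p5 -a-> p0 -b-> p6 -b-> p5 -b-> p0  → end p0, rejected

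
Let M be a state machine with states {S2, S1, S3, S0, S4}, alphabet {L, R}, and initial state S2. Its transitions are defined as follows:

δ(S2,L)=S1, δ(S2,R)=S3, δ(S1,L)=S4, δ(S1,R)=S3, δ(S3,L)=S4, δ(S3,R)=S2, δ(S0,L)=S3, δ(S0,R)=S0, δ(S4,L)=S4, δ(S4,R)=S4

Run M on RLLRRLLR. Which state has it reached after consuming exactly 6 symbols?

start at S2
read 'R': S2 → S3
read 'L': S3 → S4
read 'L': S4 → S4
read 'R': S4 → S4
read 'R': S4 → S4
read 'L': S4 → S4
After 6 symbols: S4.

S4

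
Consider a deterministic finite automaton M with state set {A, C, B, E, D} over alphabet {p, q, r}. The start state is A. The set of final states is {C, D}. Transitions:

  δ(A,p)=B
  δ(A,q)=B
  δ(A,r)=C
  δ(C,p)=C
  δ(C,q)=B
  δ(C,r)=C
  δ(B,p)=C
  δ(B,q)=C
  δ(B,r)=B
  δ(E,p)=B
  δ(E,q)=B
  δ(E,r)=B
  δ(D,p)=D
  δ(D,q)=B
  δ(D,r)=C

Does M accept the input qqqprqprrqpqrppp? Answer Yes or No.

A → B → C → B → C → C → B → C → C → C → B → C → B → B → C → C → C
End state C is accepting.

Yes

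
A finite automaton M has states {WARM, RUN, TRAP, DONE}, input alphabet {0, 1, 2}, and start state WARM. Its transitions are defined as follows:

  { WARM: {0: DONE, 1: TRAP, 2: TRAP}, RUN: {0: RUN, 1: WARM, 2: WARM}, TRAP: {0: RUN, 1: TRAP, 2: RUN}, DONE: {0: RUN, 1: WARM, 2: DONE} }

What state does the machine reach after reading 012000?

RUN

start at WARM
read '0': WARM → DONE
read '1': DONE → WARM
read '2': WARM → TRAP
read '0': TRAP → RUN
read '0': RUN → RUN
read '0': RUN → RUN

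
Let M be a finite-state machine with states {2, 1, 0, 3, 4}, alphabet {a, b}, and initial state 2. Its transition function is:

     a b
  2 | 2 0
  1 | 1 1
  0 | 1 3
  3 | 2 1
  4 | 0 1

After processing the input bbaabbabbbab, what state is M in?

start at 2
read 'b': 2 → 0
read 'b': 0 → 3
read 'a': 3 → 2
read 'a': 2 → 2
read 'b': 2 → 0
read 'b': 0 → 3
read 'a': 3 → 2
read 'b': 2 → 0
read 'b': 0 → 3
read 'b': 3 → 1
read 'a': 1 → 1
read 'b': 1 → 1

1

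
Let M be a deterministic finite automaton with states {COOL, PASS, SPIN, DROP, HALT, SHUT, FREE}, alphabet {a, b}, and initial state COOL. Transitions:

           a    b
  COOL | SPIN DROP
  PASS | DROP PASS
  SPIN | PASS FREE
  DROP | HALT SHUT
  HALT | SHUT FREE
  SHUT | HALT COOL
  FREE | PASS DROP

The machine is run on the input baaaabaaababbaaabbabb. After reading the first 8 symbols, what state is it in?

COOL → DROP → HALT → SHUT → HALT → SHUT → COOL → SPIN → PASS
After 8 symbols: PASS.

PASS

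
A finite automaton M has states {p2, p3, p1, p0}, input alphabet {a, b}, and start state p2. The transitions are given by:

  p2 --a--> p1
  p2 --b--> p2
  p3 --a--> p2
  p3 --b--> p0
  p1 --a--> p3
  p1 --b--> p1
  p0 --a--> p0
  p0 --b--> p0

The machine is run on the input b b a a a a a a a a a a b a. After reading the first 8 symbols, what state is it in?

Trace: p2 -b-> p2 -b-> p2 -a-> p1 -a-> p3 -a-> p2 -a-> p1 -a-> p3 -a-> p2
After 8 symbols: p2.

p2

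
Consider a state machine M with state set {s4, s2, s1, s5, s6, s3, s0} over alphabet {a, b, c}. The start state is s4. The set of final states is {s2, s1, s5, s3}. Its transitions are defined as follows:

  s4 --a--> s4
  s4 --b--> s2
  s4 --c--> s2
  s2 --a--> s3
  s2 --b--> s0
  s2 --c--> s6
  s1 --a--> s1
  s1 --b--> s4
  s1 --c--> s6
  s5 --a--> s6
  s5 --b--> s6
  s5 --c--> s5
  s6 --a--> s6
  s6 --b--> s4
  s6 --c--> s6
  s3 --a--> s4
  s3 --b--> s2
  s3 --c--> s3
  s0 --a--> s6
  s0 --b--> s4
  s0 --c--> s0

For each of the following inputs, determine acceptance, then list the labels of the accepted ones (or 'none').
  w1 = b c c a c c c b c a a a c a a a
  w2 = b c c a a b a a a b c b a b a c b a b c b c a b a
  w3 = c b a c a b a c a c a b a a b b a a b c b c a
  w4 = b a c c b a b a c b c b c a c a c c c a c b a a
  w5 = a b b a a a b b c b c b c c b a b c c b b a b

w1:
  start at s4
  read 'b': s4 → s2
  read 'c': s2 → s6
  read 'c': s6 → s6
  read 'a': s6 → s6
  read 'c': s6 → s6
  read 'c': s6 → s6
  read 'c': s6 → s6
  read 'b': s6 → s4
  read 'c': s4 → s2
  read 'a': s2 → s3
  read 'a': s3 → s4
  read 'a': s4 → s4
  read 'c': s4 → s2
  read 'a': s2 → s3
  read 'a': s3 → s4
  read 'a': s4 → s4
  end s4, rejected
w2:
  start at s4
  read 'b': s4 → s2
  read 'c': s2 → s6
  read 'c': s6 → s6
  read 'a': s6 → s6
  read 'a': s6 → s6
  read 'b': s6 → s4
  read 'a': s4 → s4
  read 'a': s4 → s4
  read 'a': s4 → s4
  read 'b': s4 → s2
  read 'c': s2 → s6
  read 'b': s6 → s4
  read 'a': s4 → s4
  read 'b': s4 → s2
  read 'a': s2 → s3
  read 'c': s3 → s3
  read 'b': s3 → s2
  read 'a': s2 → s3
  read 'b': s3 → s2
  read 'c': s2 → s6
  read 'b': s6 → s4
  read 'c': s4 → s2
  read 'a': s2 → s3
  read 'b': s3 → s2
  read 'a': s2 → s3
  end s3, accepted
w3:
  start at s4
  read 'c': s4 → s2
  read 'b': s2 → s0
  read 'a': s0 → s6
  read 'c': s6 → s6
  read 'a': s6 → s6
  read 'b': s6 → s4
  read 'a': s4 → s4
  read 'c': s4 → s2
  read 'a': s2 → s3
  read 'c': s3 → s3
  read 'a': s3 → s4
  read 'b': s4 → s2
  read 'a': s2 → s3
  read 'a': s3 → s4
  read 'b': s4 → s2
  read 'b': s2 → s0
  read 'a': s0 → s6
  read 'a': s6 → s6
  read 'b': s6 → s4
  read 'c': s4 → s2
  read 'b': s2 → s0
  read 'c': s0 → s0
  read 'a': s0 → s6
  end s6, rejected
w4:
  start at s4
  read 'b': s4 → s2
  read 'a': s2 → s3
  read 'c': s3 → s3
  read 'c': s3 → s3
  read 'b': s3 → s2
  read 'a': s2 → s3
  read 'b': s3 → s2
  read 'a': s2 → s3
  read 'c': s3 → s3
  read 'b': s3 → s2
  read 'c': s2 → s6
  read 'b': s6 → s4
  read 'c': s4 → s2
  read 'a': s2 → s3
  read 'c': s3 → s3
  read 'a': s3 → s4
  read 'c': s4 → s2
  read 'c': s2 → s6
  read 'c': s6 → s6
  read 'a': s6 → s6
  read 'c': s6 → s6
  read 'b': s6 → s4
  read 'a': s4 → s4
  read 'a': s4 → s4
  end s4, rejected
w5:
  start at s4
  read 'a': s4 → s4
  read 'b': s4 → s2
  read 'b': s2 → s0
  read 'a': s0 → s6
  read 'a': s6 → s6
  read 'a': s6 → s6
  read 'b': s6 → s4
  read 'b': s4 → s2
  read 'c': s2 → s6
  read 'b': s6 → s4
  read 'c': s4 → s2
  read 'b': s2 → s0
  read 'c': s0 → s0
  read 'c': s0 → s0
  read 'b': s0 → s4
  read 'a': s4 → s4
  read 'b': s4 → s2
  read 'c': s2 → s6
  read 'c': s6 → s6
  read 'b': s6 → s4
  read 'b': s4 → s2
  read 'a': s2 → s3
  read 'b': s3 → s2
  end s2, accepted

w2, w5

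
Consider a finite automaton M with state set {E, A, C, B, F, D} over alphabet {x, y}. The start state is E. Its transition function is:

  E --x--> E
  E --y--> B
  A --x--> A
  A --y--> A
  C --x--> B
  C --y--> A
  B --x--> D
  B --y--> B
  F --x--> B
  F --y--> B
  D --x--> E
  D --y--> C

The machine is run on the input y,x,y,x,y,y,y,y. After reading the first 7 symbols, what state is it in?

B

start at E
read 'y': E → B
read 'x': B → D
read 'y': D → C
read 'x': C → B
read 'y': B → B
read 'y': B → B
read 'y': B → B
After 7 symbols: B.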